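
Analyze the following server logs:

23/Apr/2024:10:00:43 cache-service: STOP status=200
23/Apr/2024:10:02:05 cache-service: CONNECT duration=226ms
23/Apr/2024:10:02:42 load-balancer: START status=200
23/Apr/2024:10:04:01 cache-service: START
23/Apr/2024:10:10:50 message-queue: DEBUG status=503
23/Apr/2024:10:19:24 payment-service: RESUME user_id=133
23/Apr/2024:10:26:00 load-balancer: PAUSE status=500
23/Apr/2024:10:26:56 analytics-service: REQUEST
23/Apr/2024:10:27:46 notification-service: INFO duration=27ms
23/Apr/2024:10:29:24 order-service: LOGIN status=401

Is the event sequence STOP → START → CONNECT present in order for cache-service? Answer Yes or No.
No

To verify sequence order:

1. Find all events in sequence STOP → START → CONNECT for cache-service
2. Extract their timestamps
3. Check if timestamps are in ascending order
4. Result: No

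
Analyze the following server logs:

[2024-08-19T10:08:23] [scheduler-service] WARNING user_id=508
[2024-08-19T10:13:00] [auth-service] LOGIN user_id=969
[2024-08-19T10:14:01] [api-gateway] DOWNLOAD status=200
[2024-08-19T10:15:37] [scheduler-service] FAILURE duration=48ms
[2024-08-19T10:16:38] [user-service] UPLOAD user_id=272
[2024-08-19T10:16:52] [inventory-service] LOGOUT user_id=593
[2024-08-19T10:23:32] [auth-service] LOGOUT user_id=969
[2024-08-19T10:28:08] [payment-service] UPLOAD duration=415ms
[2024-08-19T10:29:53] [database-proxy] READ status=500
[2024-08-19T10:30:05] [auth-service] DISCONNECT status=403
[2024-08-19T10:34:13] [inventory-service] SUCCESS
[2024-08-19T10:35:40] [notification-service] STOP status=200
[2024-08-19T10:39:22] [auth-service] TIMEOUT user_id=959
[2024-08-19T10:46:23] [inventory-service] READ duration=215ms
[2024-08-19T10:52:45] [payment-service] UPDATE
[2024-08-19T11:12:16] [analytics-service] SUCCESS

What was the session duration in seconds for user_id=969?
632

To calculate session duration:

1. Find LOGIN event for user_id=969: 2024-08-19T10:13:00
2. Find LOGOUT event for user_id=969: 2024-08-19T10:23:32
3. Session duration: 2024-08-19T10:23:32 - 2024-08-19T10:13:00 = 632 seconds (10 minutes)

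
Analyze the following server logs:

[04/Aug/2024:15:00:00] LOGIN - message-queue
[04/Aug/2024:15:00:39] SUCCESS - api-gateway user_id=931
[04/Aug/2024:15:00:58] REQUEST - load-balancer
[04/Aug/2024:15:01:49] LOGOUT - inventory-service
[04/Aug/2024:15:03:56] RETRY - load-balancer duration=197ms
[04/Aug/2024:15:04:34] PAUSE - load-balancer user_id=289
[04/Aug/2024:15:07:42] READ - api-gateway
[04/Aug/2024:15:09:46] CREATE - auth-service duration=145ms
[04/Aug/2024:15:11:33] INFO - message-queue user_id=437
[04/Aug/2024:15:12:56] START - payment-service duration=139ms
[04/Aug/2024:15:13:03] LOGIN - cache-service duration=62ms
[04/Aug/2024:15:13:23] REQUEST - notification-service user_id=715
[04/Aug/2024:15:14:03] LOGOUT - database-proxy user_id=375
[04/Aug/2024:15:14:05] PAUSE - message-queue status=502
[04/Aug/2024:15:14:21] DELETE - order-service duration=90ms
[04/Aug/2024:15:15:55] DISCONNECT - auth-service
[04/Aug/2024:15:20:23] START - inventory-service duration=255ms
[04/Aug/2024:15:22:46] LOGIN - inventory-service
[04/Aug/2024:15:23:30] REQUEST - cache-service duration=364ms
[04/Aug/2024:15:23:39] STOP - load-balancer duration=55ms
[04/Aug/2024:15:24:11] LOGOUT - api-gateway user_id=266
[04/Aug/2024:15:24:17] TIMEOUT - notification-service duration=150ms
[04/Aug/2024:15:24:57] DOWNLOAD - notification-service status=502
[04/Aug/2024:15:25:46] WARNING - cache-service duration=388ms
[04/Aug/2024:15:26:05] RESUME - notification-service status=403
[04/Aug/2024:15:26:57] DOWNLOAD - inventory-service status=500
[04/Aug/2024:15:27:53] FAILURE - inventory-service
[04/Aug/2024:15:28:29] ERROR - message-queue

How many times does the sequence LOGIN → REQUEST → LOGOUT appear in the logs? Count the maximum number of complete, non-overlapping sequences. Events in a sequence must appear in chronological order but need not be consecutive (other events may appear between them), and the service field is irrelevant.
3

To count sequences:

1. Look for pattern: LOGIN → REQUEST → LOGOUT
2. Greedily scan the log in chronological order, matching each sequence element in turn (ignoring service)
3. Each time the full pattern completes, increment the count and restart matching from the next event
4. Complete non-overlapping sequences found: 3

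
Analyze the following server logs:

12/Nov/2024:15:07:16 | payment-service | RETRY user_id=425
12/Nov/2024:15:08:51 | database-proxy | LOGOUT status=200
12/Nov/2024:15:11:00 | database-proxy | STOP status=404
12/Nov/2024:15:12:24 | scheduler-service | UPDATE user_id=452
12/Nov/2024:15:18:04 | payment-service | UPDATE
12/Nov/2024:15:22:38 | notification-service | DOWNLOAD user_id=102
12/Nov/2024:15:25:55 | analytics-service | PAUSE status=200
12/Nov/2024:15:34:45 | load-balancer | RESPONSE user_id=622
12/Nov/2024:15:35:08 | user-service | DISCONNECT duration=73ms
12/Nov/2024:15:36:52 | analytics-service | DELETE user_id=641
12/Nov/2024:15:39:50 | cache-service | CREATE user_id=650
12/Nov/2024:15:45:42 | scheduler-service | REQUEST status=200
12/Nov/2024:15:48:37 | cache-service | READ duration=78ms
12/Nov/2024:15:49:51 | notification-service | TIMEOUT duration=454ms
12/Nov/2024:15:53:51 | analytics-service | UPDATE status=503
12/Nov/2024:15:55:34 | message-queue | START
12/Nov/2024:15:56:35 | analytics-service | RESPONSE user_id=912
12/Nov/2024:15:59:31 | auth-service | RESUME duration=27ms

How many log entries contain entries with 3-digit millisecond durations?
1

To find matching entries:

1. Pattern to match: entries with 3-digit millisecond durations
2. Scan each log entry for the pattern
3. Count matches: 1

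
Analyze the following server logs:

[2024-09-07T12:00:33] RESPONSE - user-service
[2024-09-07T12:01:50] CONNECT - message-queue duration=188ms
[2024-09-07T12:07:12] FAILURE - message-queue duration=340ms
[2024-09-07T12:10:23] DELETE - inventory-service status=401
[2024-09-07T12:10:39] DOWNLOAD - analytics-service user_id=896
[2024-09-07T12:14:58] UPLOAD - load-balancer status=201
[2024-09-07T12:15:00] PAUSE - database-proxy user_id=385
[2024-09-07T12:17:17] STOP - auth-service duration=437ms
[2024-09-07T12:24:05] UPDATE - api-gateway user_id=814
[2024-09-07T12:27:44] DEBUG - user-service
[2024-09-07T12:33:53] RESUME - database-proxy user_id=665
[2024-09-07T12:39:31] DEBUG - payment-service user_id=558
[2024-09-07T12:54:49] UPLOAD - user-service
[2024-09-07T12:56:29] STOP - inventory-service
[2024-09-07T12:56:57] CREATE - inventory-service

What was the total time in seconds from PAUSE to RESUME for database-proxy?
1133

To calculate state duration:

1. Find PAUSE event for database-proxy: 2024-09-07T12:15:00
2. Find RESUME event for database-proxy: 2024-09-07T12:33:53
3. Calculate duration: 2024-09-07T12:33:53 - 2024-09-07T12:15:00 = 1133 seconds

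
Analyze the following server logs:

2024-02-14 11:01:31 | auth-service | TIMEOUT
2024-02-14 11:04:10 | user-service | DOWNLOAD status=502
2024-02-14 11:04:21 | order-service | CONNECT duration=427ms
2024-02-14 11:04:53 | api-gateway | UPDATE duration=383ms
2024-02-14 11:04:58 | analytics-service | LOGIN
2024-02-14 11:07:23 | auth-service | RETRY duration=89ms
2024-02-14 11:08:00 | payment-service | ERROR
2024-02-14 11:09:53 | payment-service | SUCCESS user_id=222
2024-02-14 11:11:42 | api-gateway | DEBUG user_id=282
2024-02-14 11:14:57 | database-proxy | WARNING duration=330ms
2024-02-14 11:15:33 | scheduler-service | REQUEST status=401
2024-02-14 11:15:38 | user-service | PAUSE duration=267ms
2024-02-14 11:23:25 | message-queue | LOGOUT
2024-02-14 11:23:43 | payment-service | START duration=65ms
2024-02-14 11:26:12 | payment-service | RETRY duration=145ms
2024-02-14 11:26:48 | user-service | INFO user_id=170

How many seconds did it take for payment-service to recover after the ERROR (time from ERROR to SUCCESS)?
113

To calculate recovery time:

1. Find ERROR event for payment-service: 2024-02-14 11:08:00
2. Find next SUCCESS event for payment-service: 2024-02-14 11:09:53
3. Recovery time: 2024-02-14 11:09:53 - 2024-02-14 11:08:00 = 113 seconds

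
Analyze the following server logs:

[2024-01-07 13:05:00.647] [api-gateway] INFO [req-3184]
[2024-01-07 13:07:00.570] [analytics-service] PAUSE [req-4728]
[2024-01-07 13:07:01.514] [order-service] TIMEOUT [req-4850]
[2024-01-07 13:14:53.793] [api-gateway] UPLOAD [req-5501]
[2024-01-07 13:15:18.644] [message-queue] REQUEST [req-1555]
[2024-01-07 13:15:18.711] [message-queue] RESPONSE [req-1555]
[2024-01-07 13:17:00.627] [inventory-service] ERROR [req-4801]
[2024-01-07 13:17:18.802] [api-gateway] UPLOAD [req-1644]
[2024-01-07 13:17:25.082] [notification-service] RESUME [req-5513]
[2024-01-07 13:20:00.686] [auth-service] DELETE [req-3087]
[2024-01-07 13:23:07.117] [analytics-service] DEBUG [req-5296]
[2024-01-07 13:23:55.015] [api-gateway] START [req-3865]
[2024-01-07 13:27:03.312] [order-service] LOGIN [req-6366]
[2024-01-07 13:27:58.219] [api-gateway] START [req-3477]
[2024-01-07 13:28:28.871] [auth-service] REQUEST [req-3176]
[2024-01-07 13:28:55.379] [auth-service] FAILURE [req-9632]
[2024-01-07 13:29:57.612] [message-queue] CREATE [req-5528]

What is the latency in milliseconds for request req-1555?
67

To calculate latency:

1. Find REQUEST with id req-1555: 2024-01-07 13:15:18.644
2. Find RESPONSE with id req-1555: 2024-01-07 13:15:18.711
3. Latency: 2024-01-07 13:15:18.711 - 2024-01-07 13:15:18.644 = 67ms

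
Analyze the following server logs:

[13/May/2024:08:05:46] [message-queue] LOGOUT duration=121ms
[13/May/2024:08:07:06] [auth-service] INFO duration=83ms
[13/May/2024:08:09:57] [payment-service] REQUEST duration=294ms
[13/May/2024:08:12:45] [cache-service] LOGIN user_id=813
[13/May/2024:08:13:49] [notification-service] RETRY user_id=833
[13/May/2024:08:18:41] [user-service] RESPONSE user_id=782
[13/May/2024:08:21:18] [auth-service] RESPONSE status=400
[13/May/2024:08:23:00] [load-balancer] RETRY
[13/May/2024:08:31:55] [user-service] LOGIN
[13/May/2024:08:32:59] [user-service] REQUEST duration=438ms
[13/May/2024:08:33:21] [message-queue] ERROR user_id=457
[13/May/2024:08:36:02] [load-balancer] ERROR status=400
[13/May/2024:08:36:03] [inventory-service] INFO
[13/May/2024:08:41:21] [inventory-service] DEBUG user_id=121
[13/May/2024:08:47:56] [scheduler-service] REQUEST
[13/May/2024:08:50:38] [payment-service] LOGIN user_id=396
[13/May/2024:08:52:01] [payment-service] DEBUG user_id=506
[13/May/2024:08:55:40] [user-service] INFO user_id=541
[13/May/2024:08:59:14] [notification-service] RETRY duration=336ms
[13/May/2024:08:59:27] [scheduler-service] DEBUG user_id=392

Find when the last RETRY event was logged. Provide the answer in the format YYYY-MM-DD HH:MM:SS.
2024-05-13 08:59:14

To find the last event:

1. Filter for all RETRY events
2. Sort by timestamp
3. Select the last one
4. Timestamp: 2024-05-13 08:59:14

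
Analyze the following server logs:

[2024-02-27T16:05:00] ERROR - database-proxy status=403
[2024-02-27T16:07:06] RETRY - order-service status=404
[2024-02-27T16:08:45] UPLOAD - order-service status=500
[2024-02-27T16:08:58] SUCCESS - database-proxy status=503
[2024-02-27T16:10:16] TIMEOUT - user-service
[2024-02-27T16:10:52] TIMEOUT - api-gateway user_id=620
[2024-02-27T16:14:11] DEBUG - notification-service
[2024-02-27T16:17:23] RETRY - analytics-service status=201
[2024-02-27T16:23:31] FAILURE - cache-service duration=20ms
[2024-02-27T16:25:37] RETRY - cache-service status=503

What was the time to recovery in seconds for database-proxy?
238

To calculate recovery time:

1. Find ERROR event for database-proxy: 2024-02-27T16:05:00
2. Find next SUCCESS event for database-proxy: 2024-02-27T16:08:58
3. Recovery time: 2024-02-27T16:08:58 - 2024-02-27T16:05:00 = 238 seconds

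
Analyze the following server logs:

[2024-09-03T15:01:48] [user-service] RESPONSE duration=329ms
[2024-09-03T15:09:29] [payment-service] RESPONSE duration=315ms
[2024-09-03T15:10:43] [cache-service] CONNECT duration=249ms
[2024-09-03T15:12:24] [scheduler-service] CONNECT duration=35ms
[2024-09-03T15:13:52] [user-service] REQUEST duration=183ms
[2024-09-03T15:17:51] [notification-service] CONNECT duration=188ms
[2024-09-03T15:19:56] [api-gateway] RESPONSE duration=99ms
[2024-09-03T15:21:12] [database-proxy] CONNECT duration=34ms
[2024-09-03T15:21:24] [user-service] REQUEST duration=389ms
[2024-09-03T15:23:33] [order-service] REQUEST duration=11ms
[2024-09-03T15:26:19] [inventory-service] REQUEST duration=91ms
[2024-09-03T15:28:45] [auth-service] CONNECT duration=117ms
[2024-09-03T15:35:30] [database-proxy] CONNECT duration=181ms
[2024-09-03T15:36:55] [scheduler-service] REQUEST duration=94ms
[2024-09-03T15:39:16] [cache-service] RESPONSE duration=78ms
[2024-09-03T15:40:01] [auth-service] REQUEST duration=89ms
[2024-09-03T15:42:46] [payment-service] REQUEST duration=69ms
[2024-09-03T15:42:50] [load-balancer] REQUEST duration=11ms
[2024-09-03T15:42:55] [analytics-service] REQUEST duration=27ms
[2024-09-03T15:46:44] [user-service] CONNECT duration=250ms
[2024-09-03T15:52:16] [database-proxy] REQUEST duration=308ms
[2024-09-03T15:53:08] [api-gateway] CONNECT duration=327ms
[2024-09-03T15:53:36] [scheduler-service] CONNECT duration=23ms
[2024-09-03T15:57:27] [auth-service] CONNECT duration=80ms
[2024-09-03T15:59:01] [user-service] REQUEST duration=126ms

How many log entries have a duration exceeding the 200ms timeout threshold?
7

To count timeouts:

1. Threshold: 200ms
2. Extract duration from each log entry
3. Count entries where duration > 200
4. Timeout count: 7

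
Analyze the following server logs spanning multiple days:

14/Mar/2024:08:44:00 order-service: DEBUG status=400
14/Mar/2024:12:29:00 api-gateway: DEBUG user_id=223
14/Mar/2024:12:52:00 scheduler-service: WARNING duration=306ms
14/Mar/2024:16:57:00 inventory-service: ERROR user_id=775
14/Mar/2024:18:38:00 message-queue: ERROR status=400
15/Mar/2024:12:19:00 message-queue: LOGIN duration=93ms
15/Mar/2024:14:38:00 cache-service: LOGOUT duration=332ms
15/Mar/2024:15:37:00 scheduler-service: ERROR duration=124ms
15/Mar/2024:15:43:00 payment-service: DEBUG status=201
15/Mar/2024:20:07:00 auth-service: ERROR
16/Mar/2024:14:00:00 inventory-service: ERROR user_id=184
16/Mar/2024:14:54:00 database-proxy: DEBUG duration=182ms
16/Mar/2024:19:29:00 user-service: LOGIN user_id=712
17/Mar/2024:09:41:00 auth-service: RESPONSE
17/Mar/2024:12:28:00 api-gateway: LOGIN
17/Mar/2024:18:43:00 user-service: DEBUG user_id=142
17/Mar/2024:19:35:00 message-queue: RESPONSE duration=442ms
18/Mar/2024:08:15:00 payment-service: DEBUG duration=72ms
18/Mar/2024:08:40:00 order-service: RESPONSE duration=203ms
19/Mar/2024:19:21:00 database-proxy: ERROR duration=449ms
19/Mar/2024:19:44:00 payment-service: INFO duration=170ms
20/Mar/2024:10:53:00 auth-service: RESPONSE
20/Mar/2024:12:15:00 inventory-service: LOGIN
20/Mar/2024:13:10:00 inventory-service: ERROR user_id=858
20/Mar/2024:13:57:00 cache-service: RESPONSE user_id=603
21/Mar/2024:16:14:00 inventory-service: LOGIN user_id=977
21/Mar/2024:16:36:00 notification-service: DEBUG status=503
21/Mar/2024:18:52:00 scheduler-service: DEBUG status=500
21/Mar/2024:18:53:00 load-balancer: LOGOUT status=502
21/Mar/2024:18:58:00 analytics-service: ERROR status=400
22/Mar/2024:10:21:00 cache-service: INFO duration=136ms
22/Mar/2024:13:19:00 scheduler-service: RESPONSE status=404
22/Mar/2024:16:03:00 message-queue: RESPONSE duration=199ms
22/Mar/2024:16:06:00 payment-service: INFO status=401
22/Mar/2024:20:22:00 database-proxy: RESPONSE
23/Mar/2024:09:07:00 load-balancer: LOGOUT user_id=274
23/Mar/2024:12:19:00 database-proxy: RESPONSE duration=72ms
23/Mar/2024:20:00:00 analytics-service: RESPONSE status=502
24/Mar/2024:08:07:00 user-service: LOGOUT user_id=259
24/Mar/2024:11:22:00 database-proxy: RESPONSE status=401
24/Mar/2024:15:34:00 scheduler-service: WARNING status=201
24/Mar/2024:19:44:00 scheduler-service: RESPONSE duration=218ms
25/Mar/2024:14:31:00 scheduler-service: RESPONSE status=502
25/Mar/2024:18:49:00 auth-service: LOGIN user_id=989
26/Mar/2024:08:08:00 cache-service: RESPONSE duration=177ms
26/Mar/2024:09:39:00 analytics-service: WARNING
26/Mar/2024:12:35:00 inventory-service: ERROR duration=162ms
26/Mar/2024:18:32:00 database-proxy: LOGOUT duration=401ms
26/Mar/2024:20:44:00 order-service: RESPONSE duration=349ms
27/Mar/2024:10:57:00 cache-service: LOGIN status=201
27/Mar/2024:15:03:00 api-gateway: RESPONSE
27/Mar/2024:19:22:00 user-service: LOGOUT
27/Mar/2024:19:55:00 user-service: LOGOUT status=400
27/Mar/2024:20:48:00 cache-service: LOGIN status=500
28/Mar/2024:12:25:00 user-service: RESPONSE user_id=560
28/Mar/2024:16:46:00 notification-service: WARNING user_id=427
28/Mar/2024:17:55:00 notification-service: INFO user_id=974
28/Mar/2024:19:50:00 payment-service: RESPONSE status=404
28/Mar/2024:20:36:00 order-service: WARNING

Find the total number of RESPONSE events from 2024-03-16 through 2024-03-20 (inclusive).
5

To filter by date range:

1. Date range: 2024-03-16 through 2024-03-20, both dates inclusive
2. Filter for RESPONSE events whose date falls in this range
3. Count matching events: 5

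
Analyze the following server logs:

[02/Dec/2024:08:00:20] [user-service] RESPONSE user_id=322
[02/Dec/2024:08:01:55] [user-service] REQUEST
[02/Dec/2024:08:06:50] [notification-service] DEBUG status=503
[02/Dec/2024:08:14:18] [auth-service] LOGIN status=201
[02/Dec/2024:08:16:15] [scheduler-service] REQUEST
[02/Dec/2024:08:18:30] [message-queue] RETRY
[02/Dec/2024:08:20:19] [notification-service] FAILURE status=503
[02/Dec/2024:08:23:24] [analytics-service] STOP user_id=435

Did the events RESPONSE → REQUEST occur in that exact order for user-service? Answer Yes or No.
Yes

To verify sequence order:

1. Find all events in sequence RESPONSE → REQUEST for user-service
2. Extract their timestamps
3. Check if timestamps are in ascending order
4. Result: Yes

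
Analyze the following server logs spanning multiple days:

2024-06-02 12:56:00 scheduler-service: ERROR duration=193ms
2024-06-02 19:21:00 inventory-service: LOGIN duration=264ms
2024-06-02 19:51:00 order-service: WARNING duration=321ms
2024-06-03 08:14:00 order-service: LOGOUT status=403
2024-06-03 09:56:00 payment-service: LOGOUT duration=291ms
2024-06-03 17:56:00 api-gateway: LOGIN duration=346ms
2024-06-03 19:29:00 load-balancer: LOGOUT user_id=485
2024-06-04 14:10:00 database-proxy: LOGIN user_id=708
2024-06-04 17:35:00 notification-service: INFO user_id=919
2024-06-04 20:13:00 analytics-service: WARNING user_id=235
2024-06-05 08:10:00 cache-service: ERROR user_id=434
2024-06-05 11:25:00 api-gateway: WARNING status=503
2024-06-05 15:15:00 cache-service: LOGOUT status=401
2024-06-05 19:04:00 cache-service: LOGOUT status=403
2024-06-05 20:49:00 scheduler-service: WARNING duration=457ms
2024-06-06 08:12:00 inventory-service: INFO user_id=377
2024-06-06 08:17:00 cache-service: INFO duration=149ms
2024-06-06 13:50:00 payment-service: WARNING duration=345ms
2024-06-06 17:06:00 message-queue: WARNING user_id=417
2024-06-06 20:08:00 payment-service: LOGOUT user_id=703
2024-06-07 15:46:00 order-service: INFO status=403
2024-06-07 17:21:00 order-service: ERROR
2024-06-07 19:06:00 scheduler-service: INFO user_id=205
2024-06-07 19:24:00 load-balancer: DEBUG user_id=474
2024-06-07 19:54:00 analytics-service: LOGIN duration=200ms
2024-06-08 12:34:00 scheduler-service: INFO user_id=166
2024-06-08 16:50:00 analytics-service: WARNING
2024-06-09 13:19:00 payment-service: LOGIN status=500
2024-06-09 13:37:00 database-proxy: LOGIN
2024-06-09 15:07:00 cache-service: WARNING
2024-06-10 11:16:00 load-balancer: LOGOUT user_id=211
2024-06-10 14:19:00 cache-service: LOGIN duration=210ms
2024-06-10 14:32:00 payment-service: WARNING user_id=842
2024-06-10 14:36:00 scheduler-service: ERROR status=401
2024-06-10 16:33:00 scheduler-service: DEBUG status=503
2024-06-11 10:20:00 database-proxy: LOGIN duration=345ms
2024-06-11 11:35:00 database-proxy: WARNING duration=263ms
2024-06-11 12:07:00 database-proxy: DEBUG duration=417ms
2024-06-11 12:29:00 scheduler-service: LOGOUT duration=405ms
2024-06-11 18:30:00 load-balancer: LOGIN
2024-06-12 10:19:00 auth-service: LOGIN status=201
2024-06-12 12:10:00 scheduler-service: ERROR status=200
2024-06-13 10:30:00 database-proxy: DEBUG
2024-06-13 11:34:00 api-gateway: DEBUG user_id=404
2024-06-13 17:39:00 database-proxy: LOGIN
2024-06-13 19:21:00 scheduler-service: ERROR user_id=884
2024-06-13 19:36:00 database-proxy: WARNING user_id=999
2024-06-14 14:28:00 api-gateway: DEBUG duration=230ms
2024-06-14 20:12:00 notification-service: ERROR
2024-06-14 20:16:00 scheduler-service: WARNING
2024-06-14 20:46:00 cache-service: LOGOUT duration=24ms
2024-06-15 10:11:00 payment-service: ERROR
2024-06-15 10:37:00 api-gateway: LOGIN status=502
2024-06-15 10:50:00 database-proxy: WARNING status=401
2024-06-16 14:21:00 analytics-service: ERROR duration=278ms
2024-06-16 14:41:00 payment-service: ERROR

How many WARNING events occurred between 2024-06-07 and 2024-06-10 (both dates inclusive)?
3

To filter by date range:

1. Date range: 2024-06-07 through 2024-06-10, both dates inclusive
2. Filter for WARNING events whose date falls in this range
3. Count matching events: 3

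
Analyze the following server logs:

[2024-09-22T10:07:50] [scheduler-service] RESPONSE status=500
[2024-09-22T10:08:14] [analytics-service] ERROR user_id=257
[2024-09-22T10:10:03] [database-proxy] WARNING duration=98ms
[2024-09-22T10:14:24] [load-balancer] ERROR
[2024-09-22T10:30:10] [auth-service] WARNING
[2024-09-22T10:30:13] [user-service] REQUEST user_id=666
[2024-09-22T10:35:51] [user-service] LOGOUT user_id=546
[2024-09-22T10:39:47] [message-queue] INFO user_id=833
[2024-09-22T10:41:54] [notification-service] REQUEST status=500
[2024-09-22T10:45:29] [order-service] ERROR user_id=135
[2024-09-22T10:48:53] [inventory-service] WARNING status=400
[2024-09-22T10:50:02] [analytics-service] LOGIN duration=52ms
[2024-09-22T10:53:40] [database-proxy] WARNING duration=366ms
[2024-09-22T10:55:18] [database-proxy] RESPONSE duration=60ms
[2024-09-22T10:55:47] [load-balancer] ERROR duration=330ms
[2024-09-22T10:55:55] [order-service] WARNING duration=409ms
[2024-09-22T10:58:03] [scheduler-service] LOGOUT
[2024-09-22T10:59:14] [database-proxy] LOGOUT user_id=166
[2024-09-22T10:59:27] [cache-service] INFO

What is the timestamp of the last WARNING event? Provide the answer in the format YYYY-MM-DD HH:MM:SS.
2024-09-22 10:55:55

To find the last event:

1. Filter for all WARNING events
2. Sort by timestamp
3. Select the last one
4. Timestamp: 2024-09-22 10:55:55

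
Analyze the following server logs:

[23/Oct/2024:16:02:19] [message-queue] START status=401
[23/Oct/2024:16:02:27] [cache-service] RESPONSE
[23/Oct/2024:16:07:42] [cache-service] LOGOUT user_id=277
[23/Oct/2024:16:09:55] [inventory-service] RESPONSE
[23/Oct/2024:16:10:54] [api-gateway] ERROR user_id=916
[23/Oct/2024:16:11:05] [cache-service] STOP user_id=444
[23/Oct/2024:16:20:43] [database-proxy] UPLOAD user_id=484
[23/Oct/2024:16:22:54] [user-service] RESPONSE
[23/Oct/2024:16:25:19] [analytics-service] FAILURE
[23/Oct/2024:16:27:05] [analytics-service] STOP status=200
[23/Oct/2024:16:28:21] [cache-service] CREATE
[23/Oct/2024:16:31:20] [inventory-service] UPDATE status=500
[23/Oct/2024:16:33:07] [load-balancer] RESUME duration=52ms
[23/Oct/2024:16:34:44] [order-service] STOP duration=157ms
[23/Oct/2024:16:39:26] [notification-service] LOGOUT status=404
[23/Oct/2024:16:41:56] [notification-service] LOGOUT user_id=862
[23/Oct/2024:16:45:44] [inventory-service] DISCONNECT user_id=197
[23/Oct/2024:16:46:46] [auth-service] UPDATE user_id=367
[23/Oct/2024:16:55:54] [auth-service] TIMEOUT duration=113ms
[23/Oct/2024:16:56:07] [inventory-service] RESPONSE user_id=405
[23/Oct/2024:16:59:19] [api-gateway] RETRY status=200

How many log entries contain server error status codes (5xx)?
1

To find matching entries:

1. Pattern to match: server error status codes (5xx)
2. Scan each log entry for the pattern
3. Count matches: 1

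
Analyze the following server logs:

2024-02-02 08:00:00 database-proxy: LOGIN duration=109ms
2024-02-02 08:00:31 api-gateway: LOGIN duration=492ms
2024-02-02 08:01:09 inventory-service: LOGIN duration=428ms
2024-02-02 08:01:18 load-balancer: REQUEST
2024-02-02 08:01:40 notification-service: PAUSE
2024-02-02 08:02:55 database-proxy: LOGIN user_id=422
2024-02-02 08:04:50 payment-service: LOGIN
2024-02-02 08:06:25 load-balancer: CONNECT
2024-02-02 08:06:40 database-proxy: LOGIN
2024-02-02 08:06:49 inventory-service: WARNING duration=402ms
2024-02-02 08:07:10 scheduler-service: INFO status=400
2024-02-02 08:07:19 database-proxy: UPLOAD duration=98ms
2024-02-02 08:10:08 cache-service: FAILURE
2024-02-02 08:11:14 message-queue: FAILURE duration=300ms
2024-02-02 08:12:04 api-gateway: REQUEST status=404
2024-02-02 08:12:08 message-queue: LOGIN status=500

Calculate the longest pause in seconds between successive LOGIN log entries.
328

To find the longest gap:

1. Extract all LOGIN events in chronological order
2. Calculate time differences between consecutive events
3. Find the maximum difference
4. Longest gap: 328 seconds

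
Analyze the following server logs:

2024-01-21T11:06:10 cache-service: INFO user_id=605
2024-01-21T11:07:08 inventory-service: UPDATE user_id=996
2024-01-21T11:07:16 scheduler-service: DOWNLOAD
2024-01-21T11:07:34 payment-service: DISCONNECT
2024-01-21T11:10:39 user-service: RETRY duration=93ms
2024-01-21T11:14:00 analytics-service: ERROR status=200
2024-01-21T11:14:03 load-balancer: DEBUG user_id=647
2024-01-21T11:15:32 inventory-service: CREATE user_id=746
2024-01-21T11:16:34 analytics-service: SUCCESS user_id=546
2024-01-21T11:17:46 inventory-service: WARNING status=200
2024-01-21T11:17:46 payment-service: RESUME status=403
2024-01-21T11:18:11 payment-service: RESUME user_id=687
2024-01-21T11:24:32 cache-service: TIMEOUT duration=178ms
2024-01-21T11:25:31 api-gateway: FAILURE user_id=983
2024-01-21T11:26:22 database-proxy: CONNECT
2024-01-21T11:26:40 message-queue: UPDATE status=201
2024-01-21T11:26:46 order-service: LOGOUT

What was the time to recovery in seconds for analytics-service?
154

To calculate recovery time:

1. Find ERROR event for analytics-service: 2024-01-21T11:14:00
2. Find next SUCCESS event for analytics-service: 2024-01-21T11:16:34
3. Recovery time: 2024-01-21T11:16:34 - 2024-01-21T11:14:00 = 154 seconds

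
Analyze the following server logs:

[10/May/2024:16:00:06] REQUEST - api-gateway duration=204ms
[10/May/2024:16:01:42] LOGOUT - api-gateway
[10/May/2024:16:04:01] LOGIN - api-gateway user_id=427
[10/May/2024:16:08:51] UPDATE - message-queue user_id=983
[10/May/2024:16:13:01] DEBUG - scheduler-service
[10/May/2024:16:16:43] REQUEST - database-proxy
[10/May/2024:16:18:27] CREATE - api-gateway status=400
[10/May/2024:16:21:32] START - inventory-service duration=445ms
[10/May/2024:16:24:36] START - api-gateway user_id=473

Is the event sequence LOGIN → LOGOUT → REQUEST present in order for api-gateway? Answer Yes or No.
No

To verify sequence order:

1. Find all events in sequence LOGIN → LOGOUT → REQUEST for api-gateway
2. Extract their timestamps
3. Check if timestamps are in ascending order
4. Result: No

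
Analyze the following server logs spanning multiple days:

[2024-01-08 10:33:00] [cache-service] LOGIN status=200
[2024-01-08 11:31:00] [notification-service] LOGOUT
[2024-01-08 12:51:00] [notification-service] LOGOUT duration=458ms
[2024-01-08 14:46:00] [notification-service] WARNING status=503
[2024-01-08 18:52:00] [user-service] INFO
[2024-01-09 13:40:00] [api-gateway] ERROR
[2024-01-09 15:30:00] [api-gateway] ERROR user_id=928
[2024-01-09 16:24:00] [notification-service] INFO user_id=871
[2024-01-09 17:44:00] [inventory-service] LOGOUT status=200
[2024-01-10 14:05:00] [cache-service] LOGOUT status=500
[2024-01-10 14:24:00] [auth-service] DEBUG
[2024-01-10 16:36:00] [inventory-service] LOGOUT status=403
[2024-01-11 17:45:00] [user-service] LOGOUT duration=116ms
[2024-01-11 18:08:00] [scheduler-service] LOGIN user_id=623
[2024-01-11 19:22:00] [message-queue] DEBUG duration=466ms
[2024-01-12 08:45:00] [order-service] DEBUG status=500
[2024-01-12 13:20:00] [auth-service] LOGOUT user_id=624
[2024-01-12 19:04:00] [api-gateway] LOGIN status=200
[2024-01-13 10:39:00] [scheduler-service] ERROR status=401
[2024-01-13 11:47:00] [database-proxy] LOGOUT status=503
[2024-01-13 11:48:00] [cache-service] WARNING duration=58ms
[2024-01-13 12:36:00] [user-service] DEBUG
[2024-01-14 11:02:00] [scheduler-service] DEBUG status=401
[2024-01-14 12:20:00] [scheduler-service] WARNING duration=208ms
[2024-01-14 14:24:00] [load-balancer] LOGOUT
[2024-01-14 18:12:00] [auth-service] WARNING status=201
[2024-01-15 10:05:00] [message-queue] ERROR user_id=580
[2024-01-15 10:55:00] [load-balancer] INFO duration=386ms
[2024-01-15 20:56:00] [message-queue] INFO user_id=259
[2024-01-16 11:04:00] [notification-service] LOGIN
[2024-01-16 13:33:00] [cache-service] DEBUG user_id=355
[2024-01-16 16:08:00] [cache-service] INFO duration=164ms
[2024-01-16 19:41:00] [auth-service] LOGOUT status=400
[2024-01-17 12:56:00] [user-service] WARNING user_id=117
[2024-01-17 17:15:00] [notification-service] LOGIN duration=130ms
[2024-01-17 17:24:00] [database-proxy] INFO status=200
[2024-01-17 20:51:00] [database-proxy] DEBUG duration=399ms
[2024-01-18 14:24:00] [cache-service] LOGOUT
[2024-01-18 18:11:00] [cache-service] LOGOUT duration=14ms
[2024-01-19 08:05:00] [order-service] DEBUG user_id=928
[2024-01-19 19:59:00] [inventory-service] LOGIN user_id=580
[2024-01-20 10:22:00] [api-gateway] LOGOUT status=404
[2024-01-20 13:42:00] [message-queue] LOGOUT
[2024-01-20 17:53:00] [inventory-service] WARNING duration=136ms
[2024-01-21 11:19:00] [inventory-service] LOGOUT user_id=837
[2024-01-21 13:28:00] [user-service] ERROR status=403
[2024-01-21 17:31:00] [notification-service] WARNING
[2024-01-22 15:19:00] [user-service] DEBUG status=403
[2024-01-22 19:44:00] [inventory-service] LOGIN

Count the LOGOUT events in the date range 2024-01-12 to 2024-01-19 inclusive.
6

To filter by date range:

1. Date range: 2024-01-12 through 2024-01-19, both dates inclusive
2. Filter for LOGOUT events whose date falls in this range
3. Count matching events: 6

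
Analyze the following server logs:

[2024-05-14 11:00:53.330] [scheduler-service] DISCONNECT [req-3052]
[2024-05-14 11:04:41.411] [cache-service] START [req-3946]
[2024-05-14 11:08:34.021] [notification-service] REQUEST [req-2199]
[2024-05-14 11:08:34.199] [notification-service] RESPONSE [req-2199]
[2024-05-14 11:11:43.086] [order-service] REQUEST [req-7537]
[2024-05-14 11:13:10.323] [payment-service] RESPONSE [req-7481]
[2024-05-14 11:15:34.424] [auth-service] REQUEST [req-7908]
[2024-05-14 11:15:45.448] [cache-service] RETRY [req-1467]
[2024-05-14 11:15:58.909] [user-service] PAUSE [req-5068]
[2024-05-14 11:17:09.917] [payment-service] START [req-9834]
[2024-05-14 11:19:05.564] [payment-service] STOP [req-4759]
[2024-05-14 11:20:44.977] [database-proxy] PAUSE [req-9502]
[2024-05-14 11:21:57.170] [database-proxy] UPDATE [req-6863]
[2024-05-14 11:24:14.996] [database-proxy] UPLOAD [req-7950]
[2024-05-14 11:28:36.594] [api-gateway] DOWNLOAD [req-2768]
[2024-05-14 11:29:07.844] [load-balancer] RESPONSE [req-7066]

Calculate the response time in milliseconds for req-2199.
178

To calculate latency:

1. Find REQUEST with id req-2199: 2024-05-14 11:08:34.021
2. Find RESPONSE with id req-2199: 2024-05-14 11:08:34.199
3. Latency: 2024-05-14 11:08:34.199 - 2024-05-14 11:08:34.021 = 178ms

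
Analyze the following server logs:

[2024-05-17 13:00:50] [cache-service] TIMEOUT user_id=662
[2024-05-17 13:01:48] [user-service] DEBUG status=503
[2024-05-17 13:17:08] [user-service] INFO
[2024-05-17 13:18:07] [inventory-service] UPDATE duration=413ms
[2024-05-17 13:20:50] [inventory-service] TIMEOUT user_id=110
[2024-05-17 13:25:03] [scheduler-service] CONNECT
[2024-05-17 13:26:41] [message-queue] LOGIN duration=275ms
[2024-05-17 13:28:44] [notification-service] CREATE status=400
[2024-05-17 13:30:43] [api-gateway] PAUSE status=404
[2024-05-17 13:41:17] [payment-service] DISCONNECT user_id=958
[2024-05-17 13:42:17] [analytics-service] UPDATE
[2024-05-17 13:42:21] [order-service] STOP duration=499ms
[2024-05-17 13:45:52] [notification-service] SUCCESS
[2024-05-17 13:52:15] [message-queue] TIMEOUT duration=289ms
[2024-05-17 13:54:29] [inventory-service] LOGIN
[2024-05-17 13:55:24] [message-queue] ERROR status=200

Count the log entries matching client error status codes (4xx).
2

To find matching entries:

1. Pattern to match: client error status codes (4xx)
2. Scan each log entry for the pattern
3. Count matches: 2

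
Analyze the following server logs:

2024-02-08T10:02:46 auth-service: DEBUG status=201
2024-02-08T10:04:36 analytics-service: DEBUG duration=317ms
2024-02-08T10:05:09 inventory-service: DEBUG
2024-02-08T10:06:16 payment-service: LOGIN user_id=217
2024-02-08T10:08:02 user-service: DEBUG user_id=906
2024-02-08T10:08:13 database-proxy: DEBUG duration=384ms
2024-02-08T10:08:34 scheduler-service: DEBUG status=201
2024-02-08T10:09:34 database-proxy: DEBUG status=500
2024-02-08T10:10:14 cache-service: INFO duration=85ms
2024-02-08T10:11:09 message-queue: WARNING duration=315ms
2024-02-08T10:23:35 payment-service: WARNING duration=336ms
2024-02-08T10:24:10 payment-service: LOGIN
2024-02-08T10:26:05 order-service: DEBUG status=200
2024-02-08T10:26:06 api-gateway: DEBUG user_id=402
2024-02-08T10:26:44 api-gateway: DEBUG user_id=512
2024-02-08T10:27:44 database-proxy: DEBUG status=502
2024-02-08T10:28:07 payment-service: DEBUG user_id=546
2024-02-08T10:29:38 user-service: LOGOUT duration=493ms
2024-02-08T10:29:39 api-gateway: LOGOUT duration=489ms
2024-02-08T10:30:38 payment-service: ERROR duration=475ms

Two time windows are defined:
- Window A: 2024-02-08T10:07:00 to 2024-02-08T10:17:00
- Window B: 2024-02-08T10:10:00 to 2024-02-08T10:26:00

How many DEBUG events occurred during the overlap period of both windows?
0

To find overlap events:

1. Window A: 2024-02-08T10:07:00 to 2024-02-08T10:17:00
2. Window B: 2024-02-08T10:10:00 to 2024-02-08T10:26:00
3. Overlap period: 2024-02-08T10:10:00 to 2024-02-08T10:17:00
4. Count DEBUG events in overlap: 0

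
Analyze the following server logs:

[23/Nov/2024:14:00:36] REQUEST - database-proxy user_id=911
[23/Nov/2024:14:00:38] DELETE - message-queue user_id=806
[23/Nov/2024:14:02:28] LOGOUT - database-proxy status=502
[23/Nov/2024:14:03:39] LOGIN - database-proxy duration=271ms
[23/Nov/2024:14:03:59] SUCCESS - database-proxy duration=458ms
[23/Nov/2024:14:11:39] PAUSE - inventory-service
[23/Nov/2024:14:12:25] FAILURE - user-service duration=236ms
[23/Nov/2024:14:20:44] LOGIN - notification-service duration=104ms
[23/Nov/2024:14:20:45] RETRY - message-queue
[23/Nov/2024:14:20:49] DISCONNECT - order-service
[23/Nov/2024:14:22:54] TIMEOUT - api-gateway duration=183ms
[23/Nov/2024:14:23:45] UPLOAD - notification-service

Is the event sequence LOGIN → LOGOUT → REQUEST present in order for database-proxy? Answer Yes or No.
No

To verify sequence order:

1. Find all events in sequence LOGIN → LOGOUT → REQUEST for database-proxy
2. Extract their timestamps
3. Check if timestamps are in ascending order
4. Result: No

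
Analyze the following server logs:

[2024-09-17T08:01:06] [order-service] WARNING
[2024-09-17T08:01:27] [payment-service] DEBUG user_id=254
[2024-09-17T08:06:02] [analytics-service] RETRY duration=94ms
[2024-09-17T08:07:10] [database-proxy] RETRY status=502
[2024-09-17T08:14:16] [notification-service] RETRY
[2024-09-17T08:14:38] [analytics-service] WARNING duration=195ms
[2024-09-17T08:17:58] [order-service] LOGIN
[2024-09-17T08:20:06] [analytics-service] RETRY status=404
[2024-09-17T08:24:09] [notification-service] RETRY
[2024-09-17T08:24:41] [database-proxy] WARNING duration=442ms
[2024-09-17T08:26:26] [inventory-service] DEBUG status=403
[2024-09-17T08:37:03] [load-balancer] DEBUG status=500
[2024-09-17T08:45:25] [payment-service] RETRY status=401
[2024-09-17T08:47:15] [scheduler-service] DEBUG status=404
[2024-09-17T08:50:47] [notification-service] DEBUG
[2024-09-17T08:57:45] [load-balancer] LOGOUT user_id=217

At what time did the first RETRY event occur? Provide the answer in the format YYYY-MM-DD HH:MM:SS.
2024-09-17 08:06:02

To find the first event:

1. Filter for all RETRY events
2. Sort by timestamp
3. Select the first one
4. Timestamp: 2024-09-17 08:06:02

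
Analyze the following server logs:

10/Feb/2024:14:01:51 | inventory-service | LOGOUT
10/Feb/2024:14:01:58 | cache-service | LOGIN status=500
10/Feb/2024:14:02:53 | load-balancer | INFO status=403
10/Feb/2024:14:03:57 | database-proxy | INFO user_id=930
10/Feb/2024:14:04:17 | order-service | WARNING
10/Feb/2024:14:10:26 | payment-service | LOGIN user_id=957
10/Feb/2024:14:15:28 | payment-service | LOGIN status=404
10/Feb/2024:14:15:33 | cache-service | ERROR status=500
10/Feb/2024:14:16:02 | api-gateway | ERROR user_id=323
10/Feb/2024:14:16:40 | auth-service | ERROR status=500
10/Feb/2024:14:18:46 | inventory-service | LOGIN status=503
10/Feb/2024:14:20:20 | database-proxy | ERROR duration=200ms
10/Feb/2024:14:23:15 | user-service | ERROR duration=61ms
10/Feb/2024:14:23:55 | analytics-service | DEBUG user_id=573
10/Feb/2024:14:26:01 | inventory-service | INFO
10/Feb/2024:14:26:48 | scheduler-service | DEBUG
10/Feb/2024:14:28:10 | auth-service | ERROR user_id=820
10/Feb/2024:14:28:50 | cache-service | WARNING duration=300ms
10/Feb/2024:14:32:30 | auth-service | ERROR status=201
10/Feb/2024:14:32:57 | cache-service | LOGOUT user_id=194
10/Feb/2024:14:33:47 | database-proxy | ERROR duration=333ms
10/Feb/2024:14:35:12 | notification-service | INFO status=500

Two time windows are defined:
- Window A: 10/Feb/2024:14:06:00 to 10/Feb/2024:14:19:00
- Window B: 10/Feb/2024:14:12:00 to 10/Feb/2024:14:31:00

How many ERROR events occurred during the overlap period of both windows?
3

To find overlap events:

1. Window A: 10/Feb/2024:14:06:00 to 10/Feb/2024:14:19:00
2. Window B: 10/Feb/2024:14:12:00 to 10/Feb/2024:14:31:00
3. Overlap period: 10/Feb/2024:14:12:00 to 10/Feb/2024:14:19:00
4. Count ERROR events in overlap: 3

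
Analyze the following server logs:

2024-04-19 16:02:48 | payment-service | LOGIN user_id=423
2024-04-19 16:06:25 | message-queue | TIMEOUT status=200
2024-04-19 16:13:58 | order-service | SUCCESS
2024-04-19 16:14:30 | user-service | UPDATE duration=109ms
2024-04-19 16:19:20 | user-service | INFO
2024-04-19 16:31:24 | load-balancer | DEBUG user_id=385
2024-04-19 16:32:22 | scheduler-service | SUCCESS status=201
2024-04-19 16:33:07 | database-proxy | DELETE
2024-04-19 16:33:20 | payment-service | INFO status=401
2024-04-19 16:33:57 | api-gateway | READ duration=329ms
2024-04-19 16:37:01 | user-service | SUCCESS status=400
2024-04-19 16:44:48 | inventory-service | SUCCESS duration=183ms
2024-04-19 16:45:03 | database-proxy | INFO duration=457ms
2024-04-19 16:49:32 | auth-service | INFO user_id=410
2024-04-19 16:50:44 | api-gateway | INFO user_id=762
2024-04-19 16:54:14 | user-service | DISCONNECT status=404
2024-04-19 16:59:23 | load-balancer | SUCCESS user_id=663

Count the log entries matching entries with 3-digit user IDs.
5

To find matching entries:

1. Pattern to match: entries with 3-digit user IDs
2. Scan each log entry for the pattern
3. Count matches: 5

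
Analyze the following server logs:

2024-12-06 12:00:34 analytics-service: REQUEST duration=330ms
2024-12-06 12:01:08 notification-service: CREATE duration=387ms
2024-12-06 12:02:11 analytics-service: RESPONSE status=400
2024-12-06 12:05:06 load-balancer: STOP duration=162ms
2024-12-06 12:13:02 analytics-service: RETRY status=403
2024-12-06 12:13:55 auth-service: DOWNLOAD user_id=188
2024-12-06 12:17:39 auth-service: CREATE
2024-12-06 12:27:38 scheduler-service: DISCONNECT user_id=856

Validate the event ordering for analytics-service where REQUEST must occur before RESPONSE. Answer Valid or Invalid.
Valid

To validate ordering:

1. Required order: REQUEST → RESPONSE
2. Rule: REQUEST must occur before RESPONSE
3. Check actual order of events for analytics-service
4. Result: Valid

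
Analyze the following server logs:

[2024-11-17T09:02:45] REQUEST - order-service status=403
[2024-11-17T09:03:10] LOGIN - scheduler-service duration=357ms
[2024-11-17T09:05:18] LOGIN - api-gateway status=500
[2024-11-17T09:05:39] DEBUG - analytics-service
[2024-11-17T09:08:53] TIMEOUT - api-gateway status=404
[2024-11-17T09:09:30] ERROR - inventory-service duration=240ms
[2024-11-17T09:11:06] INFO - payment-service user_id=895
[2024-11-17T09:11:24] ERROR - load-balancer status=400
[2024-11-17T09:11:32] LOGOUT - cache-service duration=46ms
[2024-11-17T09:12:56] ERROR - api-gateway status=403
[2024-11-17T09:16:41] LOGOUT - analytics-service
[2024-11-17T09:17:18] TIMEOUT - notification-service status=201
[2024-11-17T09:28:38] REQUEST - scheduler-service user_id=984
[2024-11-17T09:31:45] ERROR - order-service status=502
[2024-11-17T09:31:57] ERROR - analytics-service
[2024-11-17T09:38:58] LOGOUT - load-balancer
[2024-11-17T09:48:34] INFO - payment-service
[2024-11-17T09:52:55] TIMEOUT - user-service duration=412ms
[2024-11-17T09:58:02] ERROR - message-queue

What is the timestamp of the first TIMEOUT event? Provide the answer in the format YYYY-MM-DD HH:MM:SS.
2024-11-17 09:08:53

To find the first event:

1. Filter for all TIMEOUT events
2. Sort by timestamp
3. Select the first one
4. Timestamp: 2024-11-17 09:08:53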